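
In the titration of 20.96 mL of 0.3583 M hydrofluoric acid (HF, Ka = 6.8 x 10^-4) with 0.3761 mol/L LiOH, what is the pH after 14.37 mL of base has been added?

Initial n(HF) = 0.3583 x 0.02096 = 0.007510 mol.
n(LiOH) added = 0.3761 x 0.01437 = 0.005405 mol, converting that many moles of HF to F-.
Remaining n(HF) = 0.002105 mol; n(F-) = 0.005405 mol.
By Henderson-Hasselbalch, pH = pKa + log([A^-]/[HA]) = 3.17 + log(0.005405/0.002105) = 3.17 + (+0.41) = 3.58.

3.58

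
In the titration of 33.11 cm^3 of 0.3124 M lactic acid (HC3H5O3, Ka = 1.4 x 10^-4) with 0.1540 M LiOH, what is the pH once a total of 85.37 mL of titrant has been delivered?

12.37

n(acid) = 0.3124 x 0.03311 = 0.01034 mol; n(LiOH) added = 0.1540 x 0.08537 = 0.01315 mol.
Base is in excess by 0.01315 - 0.01034 = 0.002803 mol in a total volume of 0.1185 L.
[OH^-] = 0.002803/0.1185 = 0.02366 M, so pOH = 1.63 and pH = 14.00 - 1.63 = 12.37.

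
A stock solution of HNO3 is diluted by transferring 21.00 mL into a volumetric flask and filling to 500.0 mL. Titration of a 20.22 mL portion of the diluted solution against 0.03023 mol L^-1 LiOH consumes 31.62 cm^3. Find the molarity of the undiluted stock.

1.13 M

n(LiOH) = 0.03023 x 0.03162 = 0.0009559 mol.
n(HNO3) in the aliquot = 0.0009559 mol.
[diluted HNO3] = 0.0009559 / 0.02022 = 0.04727 M.
Dilution factor = 500.0/21.00 = 23.81, so [stock] = 0.04727 x 23.81 = 1.13 M.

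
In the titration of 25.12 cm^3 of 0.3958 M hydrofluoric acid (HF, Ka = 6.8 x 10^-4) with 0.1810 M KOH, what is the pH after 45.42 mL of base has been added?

3.85

Initial n(HF) = 0.3958 x 0.02512 = 0.009942 mol.
n(KOH) added = 0.1810 x 0.04542 = 0.008221 mol, converting that many moles of HF to F-.
Remaining n(HF) = 0.001721 mol; n(F-) = 0.008221 mol.
By Henderson-Hasselbalch, pH = pKa + log([A^-]/[HA]) = 3.17 + log(0.008221/0.001721) = 3.17 + (+0.68) = 3.85.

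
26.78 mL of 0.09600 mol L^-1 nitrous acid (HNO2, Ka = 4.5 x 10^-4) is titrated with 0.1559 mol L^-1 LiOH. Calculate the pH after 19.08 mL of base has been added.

n(acid) = 0.09600 x 0.02678 = 0.002571 mol; n(LiOH) added = 0.1559 x 0.01908 = 0.002975 mol.
Base is in excess by 0.002975 - 0.002571 = 0.0004037 mol in a total volume of 0.04586 L.
[OH^-] = 0.0004037/0.04586 = 0.008803 M, so pOH = 2.06 and pH = 14.00 - 2.06 = 11.94.

11.94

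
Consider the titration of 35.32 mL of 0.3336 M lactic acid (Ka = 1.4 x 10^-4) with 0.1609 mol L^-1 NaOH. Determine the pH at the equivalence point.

8.44

n(HC3H5O3) = 0.3336 x 0.03532 = 0.01178 mol; V(NaOH) at equivalence = 0.01178/0.1609 = 0.07323 L.
At equivalence all the acid is converted to C3H5O3-; total volume = 0.03532 + 0.07323 = 0.1086 L, so [C3H5O3-] = 0.01178/0.1086 = 0.1085 M.
Kb = Kw/Ka = 1.0e-14 / 1.4 x 10^-4 = 7.14e-11.
[OH^-] = sqrt(Kb x [C3H5O3-]) = sqrt(7.14e-11 x 0.1085) = 2.78e-6 M.
pOH = 5.56, so pH = 14.00 - 5.56 = 8.44.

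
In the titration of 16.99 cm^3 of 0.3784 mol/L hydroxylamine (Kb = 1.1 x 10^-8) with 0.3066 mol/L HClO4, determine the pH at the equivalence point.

n(NH2OH) = 0.3784 x 0.01699 = 0.006429 mol; V(HClO4) at equivalence = 0.006429/0.3066 = 0.02097 L.
At equivalence the base is fully converted to NH3OH+; total volume = 0.03796 L, so [NH3OH+] = 0.006429/0.03796 = 0.1694 M.
Ka(NH3OH+) = Kw/Kb = 1.0e-14 / 1.1 x 10^-8 = 9.09e-7.
[H^+] = sqrt(Ka x [NH3OH+]) = sqrt(9.09e-7 x 0.1694) = 0.000392 M.
pH = -log(0.000392) = 3.41.

3.41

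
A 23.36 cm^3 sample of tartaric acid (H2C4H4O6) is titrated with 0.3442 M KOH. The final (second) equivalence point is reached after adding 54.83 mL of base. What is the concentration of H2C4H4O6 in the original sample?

n(KOH) = 0.3442 x 0.05483 = 0.01887 mol.
At the final (second) equivalence point, 2 mol OH^- react per mol H2C4H4O6, so n(H2C4H4O6) = 0.01887 / 2 = 0.009436 mol.
[H2C4H4O6] = 0.009436 / 0.02336 L = 0.404 M.

0.404 M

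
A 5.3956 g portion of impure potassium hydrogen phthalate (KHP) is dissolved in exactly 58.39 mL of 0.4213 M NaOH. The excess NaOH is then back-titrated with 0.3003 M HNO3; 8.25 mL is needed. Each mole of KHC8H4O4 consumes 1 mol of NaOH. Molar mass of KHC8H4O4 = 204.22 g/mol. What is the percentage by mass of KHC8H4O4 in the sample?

Total n(NaOH) added = 0.4213 x 0.05839 = 0.02460 mol.
n(HNO3) used = 0.3003 x 0.008250 = 0.002477 mol, which equals the excess n(NaOH).
So n(NaOH) consumed by the sample = 0.02460 - 0.002477 = 0.02212 mol.
n(KHC8H4O4) = 0.02212 / 1 = 0.02212 mol.
mass KHC8H4O4 = 0.02212 x 204.22 = 4.518 g, so %KHC8H4O4 = 4.518/5.3956 x 100 = 83.7%.

83.7%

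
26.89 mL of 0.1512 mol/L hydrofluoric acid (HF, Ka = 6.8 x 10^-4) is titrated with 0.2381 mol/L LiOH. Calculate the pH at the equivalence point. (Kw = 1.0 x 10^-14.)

8.07

n(HF) = 0.1512 x 0.02689 = 0.004066 mol; V(LiOH) at equivalence = 0.004066/0.2381 = 0.01708 L.
At equivalence all the acid is converted to F-; total volume = 0.02689 + 0.01708 = 0.04397 L, so [F-] = 0.004066/0.04397 = 0.09248 M.
Kb = Kw/Ka = 1.0e-14 / 6.8 x 10^-4 = 1.47e-11.
[OH^-] = sqrt(Kb x [F-]) = sqrt(1.47e-11 x 0.09248) = 1.17e-6 M.
pOH = 5.93, so pH = 14.00 - 5.93 = 8.07.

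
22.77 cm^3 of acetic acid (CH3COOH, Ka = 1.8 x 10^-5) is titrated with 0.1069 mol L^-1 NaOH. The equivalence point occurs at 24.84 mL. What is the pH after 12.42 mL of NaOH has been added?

12.42 mL is exactly half the equivalence volume (24.84/2), i.e. the half-equivalence point.
There, n(HA) = n(A^-), so pH = pKa = -log(1.8 x 10^-5) = 4.74.

4.74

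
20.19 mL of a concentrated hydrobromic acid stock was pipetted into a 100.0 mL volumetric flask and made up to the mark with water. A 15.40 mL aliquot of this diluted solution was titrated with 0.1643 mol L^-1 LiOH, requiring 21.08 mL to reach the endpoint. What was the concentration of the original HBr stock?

1.11 M

n(LiOH) = 0.1643 x 0.02108 = 0.003463 mol.
n(HBr) in the aliquot = 0.003463 mol.
[diluted HBr] = 0.003463 / 0.01540 = 0.2249 M.
Dilution factor = 100.0/20.19 = 4.953, so [stock] = 0.2249 x 4.953 = 1.11 M.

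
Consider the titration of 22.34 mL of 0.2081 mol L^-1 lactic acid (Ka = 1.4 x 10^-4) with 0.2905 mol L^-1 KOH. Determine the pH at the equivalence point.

8.47

n(HC3H5O3) = 0.2081 x 0.02234 = 0.004649 mol; V(KOH) at equivalence = 0.004649/0.2905 = 0.01600 L.
At equivalence all the acid is converted to C3H5O3-; total volume = 0.02234 + 0.01600 = 0.03834 L, so [C3H5O3-] = 0.004649/0.03834 = 0.1212 M.
Kb = Kw/Ka = 1.0e-14 / 1.4 x 10^-4 = 7.14e-11.
[OH^-] = sqrt(Kb x [C3H5O3-]) = sqrt(7.14e-11 x 0.1212) = 2.94e-6 M.
pOH = 5.53, so pH = 14.00 - 5.53 = 8.47.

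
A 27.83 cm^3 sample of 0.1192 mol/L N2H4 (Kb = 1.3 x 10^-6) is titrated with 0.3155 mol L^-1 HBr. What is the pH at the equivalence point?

4.59

n(N2H4) = 0.1192 x 0.02783 = 0.003317 mol; V(HBr) at equivalence = 0.003317/0.3155 = 0.01051 L.
At equivalence the base is fully converted to N2H5+; total volume = 0.03834 L, so [N2H5+] = 0.003317/0.03834 = 0.08651 M.
Ka(N2H5+) = Kw/Kb = 1.0e-14 / 1.3 x 10^-6 = 7.69e-9.
[H^+] = sqrt(Ka x [N2H5+]) = sqrt(7.69e-9 x 0.08651) = 2.58e-5 M.
pH = -log(2.58e-5) = 4.59.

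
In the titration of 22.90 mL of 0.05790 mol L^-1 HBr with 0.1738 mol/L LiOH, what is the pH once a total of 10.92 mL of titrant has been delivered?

12.23

n(acid) = 0.05790 x 0.02290 = 0.001326 mol; n(LiOH) added = 0.1738 x 0.01092 = 0.001898 mol.
Base is in excess by 0.001898 - 0.001326 = 0.0005720 mol in a total volume of 0.03382 L.
[OH^-] = 0.0005720/0.03382 = 0.01691 M, so pOH = 1.77 and pH = 14.00 - 1.77 = 12.23.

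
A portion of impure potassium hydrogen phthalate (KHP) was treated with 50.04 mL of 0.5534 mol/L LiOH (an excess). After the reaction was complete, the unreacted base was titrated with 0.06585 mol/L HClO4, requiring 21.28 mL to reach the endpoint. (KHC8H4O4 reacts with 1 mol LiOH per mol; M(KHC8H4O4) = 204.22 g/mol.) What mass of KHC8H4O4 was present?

Total n(LiOH) added = 0.5534 x 0.05004 = 0.02769 mol.
n(HClO4) used = 0.06585 x 0.02128 = 0.001401 mol, which equals the excess n(LiOH).
So n(LiOH) consumed by the sample = 0.02769 - 0.001401 = 0.02629 mol.
n(KHC8H4O4) = 0.02629 / 1 = 0.02629 mol.
mass = 0.02629 mol x 204.22 g/mol = 5.37 g.

5.37 g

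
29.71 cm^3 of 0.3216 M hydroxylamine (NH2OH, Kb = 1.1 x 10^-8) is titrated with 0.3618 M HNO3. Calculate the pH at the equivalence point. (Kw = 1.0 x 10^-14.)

n(NH2OH) = 0.3216 x 0.02971 = 0.009555 mol; V(HNO3) at equivalence = 0.009555/0.3618 = 0.02641 L.
At equivalence the base is fully converted to NH3OH+; total volume = 0.05612 L, so [NH3OH+] = 0.009555/0.05612 = 0.1703 M.
Ka(NH3OH+) = Kw/Kb = 1.0e-14 / 1.1 x 10^-8 = 9.09e-7.
[H^+] = sqrt(Ka x [NH3OH+]) = sqrt(9.09e-7 x 0.1703) = 0.000393 M.
pH = -log(0.000393) = 3.41.

3.41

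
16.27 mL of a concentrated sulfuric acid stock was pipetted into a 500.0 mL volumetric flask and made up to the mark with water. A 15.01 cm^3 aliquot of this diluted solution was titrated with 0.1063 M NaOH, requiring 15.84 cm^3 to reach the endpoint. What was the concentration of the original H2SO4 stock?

1.72 M

n(NaOH) = 0.1063 x 0.01584 = 0.001684 mol.
n(H2SO4) in the aliquot = 0.001684 x 1/2 = 0.0008419 mol.
[diluted H2SO4] = 0.0008419 / 0.01501 = 0.05609 M.
Dilution factor = 500.0/16.27 = 30.73, so [stock] = 0.05609 x 30.73 = 1.72 M.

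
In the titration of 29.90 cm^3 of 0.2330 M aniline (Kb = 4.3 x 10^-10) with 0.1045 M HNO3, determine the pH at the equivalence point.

n(C6H5NH2) = 0.2330 x 0.02990 = 0.006967 mol; V(HNO3) at equivalence = 0.006967/0.1045 = 0.06667 L.
At equivalence the base is fully converted to C6H5NH3+; total volume = 0.09657 L, so [C6H5NH3+] = 0.006967/0.09657 = 0.07214 M.
Ka(C6H5NH3+) = Kw/Kb = 1.0e-14 / 4.3 x 10^-10 = 2.33e-5.
[H^+] = sqrt(Ka x [C6H5NH3+]) = sqrt(2.33e-5 x 0.07214) = 0.00130 M.
pH = -log(0.00130) = 2.89.

2.89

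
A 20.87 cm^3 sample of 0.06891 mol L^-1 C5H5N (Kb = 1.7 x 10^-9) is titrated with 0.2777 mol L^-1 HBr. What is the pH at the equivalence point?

n(C5H5N) = 0.06891 x 0.02087 = 0.001438 mol; V(HBr) at equivalence = 0.001438/0.2777 = 0.005179 L.
At equivalence the base is fully converted to C5H5NH+; total volume = 0.02605 L, so [C5H5NH+] = 0.001438/0.02605 = 0.05521 M.
Ka(C5H5NH+) = Kw/Kb = 1.0e-14 / 1.7 x 10^-9 = 5.88e-6.
[H^+] = sqrt(Ka x [C5H5NH+]) = sqrt(5.88e-6 x 0.05521) = 0.000570 M.
pH = -log(0.000570) = 3.24.

3.24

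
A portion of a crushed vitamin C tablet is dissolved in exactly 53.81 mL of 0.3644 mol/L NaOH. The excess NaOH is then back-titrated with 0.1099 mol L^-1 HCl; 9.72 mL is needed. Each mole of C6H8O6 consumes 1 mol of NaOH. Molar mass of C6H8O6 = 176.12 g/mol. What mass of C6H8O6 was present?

3.27 g

Total n(NaOH) added = 0.3644 x 0.05381 = 0.01961 mol.
n(HCl) used = 0.1099 x 0.009720 = 0.001068 mol, which equals the excess n(NaOH).
So n(NaOH) consumed by the sample = 0.01961 - 0.001068 = 0.01854 mol.
n(C6H8O6) = 0.01854 / 1 = 0.01854 mol.
mass = 0.01854 mol x 176.12 g/mol = 3.27 g.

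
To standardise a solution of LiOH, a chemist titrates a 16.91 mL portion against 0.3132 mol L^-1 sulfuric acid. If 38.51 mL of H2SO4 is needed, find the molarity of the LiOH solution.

n(H2SO4) delivered = 0.3132 x 0.03851 = 0.01206 mol.
The reaction is 2 LiOH + 1 H2SO4, so n(LiOH) = 0.01206 x 2/1 = 0.02412 mol.
[LiOH] = 0.02412 mol / 0.01691 L = 1.43 M.

1.43 M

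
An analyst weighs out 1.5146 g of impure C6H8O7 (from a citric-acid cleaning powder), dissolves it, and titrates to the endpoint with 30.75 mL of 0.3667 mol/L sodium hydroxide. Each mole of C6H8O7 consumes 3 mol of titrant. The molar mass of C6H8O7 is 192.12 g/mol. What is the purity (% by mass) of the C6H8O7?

n(NaOH) = 0.3667 x 0.03075 = 0.01128 mol.
n(C6H8O7) = 0.01128 / 3 = 0.003759 mol.
mass of C6H8O7 = 0.003759 x 192.12 = 0.7221 g.
% purity = 0.7221 / 1.5146 x 100 = 47.7%.

47.7%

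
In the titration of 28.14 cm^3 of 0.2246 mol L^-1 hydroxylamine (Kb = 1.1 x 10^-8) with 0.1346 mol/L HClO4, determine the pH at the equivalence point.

n(NH2OH) = 0.2246 x 0.02814 = 0.006320 mol; V(HClO4) at equivalence = 0.006320/0.1346 = 0.04696 L.
At equivalence the base is fully converted to NH3OH+; total volume = 0.07510 L, so [NH3OH+] = 0.006320/0.07510 = 0.08416 M.
Ka(NH3OH+) = Kw/Kb = 1.0e-14 / 1.1 x 10^-8 = 9.09e-7.
[H^+] = sqrt(Ka x [NH3OH+]) = sqrt(9.09e-7 x 0.08416) = 0.000277 M.
pH = -log(0.000277) = 3.56.

3.56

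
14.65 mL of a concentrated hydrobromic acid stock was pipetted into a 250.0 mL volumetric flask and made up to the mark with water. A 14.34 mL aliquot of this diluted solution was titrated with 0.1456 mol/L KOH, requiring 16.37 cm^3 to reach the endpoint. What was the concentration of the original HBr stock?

2.84 M

n(KOH) = 0.1456 x 0.01637 = 0.002383 mol.
n(HBr) in the aliquot = 0.002383 mol.
[diluted HBr] = 0.002383 / 0.01434 = 0.1662 M.
Dilution factor = 250.0/14.65 = 17.06, so [stock] = 0.1662 x 17.06 = 2.84 M.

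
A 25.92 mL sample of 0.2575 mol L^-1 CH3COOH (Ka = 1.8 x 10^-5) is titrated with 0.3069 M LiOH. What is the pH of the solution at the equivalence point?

8.95

n(CH3COOH) = 0.2575 x 0.02592 = 0.006674 mol; V(LiOH) at equivalence = 0.006674/0.3069 = 0.02175 L.
At equivalence all the acid is converted to CH3COO-; total volume = 0.02592 + 0.02175 = 0.04767 L, so [CH3COO-] = 0.006674/0.04767 = 0.1400 M.
Kb = Kw/Ka = 1.0e-14 / 1.8 x 10^-5 = 5.56e-10.
[OH^-] = sqrt(Kb x [CH3COO-]) = sqrt(5.56e-10 x 0.1400) = 8.82e-6 M.
pOH = 5.05, so pH = 14.00 - 5.05 = 8.95.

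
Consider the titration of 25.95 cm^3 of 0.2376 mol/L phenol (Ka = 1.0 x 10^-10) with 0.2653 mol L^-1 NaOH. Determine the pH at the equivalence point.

11.55

n(C6H5OH) = 0.2376 x 0.02595 = 0.006166 mol; V(NaOH) at equivalence = 0.006166/0.2653 = 0.02324 L.
At equivalence all the acid is converted to C6H5O-; total volume = 0.02595 + 0.02324 = 0.04919 L, so [C6H5O-] = 0.006166/0.04919 = 0.1253 M.
Kb = Kw/Ka = 1.0e-14 / 1.0 x 10^-10 = 0.000100.
[OH^-] = sqrt(Kb x [C6H5O-]) = sqrt(0.000100 x 0.1253) = 0.00354 M.
pOH = 2.45, so pH = 14.00 - 2.45 = 11.55.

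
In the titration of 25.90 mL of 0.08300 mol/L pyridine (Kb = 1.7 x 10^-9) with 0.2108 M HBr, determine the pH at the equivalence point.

n(C5H5N) = 0.08300 x 0.02590 = 0.002150 mol; V(HBr) at equivalence = 0.002150/0.2108 = 0.01020 L.
At equivalence the base is fully converted to C5H5NH+; total volume = 0.03610 L, so [C5H5NH+] = 0.002150/0.03610 = 0.05955 M.
Ka(C5H5NH+) = Kw/Kb = 1.0e-14 / 1.7 x 10^-9 = 5.88e-6.
[H^+] = sqrt(Ka x [C5H5NH+]) = sqrt(5.88e-6 x 0.05955) = 0.000592 M.
pH = -log(0.000592) = 3.23.

3.23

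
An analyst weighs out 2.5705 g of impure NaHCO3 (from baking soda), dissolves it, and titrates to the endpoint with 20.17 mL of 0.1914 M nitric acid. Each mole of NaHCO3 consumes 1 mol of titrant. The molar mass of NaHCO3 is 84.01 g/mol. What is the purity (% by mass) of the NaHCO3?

12.6%

n(HNO3) = 0.1914 x 0.02017 = 0.003861 mol.
n(NaHCO3) = 0.003861 / 1 = 0.003861 mol.
mass of NaHCO3 = 0.003861 x 84.01 = 0.3243 g.
% purity = 0.3243 / 2.5705 x 100 = 12.6%.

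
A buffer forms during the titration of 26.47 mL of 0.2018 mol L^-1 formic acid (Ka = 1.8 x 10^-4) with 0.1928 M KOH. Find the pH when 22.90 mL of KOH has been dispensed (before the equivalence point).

Initial n(HCOOH) = 0.2018 x 0.02647 = 0.005342 mol.
n(KOH) added = 0.1928 x 0.02290 = 0.004415 mol, converting that many moles of HCOOH to HCOO-.
Remaining n(HCOOH) = 0.0009265 mol; n(HCOO-) = 0.004415 mol.
By Henderson-Hasselbalch, pH = pKa + log([A^-]/[HA]) = 3.74 + log(0.004415/0.0009265) = 3.74 + (+0.68) = 4.42.

4.42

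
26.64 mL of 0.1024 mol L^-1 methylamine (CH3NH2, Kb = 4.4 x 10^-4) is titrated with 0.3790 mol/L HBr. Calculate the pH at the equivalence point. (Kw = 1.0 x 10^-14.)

5.87

n(CH3NH2) = 0.1024 x 0.02664 = 0.002728 mol; V(HBr) at equivalence = 0.002728/0.3790 = 0.007198 L.
At equivalence the base is fully converted to CH3NH3+; total volume = 0.03384 L, so [CH3NH3+] = 0.002728/0.03384 = 0.08062 M.
Ka(CH3NH3+) = Kw/Kb = 1.0e-14 / 4.4 x 10^-4 = 2.27e-11.
[H^+] = sqrt(Ka x [CH3NH3+]) = sqrt(2.27e-11 x 0.08062) = 1.35e-6 M.
pH = -log(1.35e-6) = 5.87.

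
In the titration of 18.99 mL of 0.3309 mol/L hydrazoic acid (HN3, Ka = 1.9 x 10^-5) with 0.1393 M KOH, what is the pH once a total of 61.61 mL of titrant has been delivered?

n(acid) = 0.3309 x 0.01899 = 0.006284 mol; n(KOH) added = 0.1393 x 0.06161 = 0.008582 mol.
Base is in excess by 0.008582 - 0.006284 = 0.002298 mol in a total volume of 0.08060 L.
[OH^-] = 0.002298/0.08060 = 0.02852 M, so pOH = 1.54 and pH = 14.00 - 1.54 = 12.46.

12.46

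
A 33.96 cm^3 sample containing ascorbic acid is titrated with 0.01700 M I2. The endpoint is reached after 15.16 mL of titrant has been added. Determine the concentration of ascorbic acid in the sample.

0.00759 M

n(I2) = 0.01700 x 0.01516 = 0.0002577 mol.
From the balanced equation, 1 mol I2 reacts with 1 mol ascorbic acid, so n(ascorbic acid) = 0.0002577 x 1/1 = 0.0002577 mol.
[ascorbic acid] = 0.0002577 / 0.03396 L = 0.00759 M.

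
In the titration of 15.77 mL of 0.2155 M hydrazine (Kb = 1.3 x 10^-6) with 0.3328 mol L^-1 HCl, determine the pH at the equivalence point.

4.50

n(N2H4) = 0.2155 x 0.01577 = 0.003398 mol; V(HCl) at equivalence = 0.003398/0.3328 = 0.01021 L.
At equivalence the base is fully converted to N2H5+; total volume = 0.02598 L, so [N2H5+] = 0.003398/0.02598 = 0.1308 M.
Ka(N2H5+) = Kw/Kb = 1.0e-14 / 1.3 x 10^-6 = 7.69e-9.
[H^+] = sqrt(Ka x [N2H5+]) = sqrt(7.69e-9 x 0.1308) = 3.17e-5 M.
pH = -log(3.17e-5) = 4.50.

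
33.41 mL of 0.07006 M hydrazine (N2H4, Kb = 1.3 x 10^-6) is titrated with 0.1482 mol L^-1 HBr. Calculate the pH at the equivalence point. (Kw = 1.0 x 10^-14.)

4.72

n(N2H4) = 0.07006 x 0.03341 = 0.002341 mol; V(HBr) at equivalence = 0.002341/0.1482 = 0.01579 L.
At equivalence the base is fully converted to N2H5+; total volume = 0.04920 L, so [N2H5+] = 0.002341/0.04920 = 0.04757 M.
Ka(N2H5+) = Kw/Kb = 1.0e-14 / 1.3 x 10^-6 = 7.69e-9.
[H^+] = sqrt(Ka x [N2H5+]) = sqrt(7.69e-9 x 0.04757) = 1.91e-5 M.
pH = -log(1.91e-5) = 4.72.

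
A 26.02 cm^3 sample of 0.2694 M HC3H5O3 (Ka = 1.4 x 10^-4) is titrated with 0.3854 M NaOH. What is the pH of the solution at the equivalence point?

n(HC3H5O3) = 0.2694 x 0.02602 = 0.007010 mol; V(NaOH) at equivalence = 0.007010/0.3854 = 0.01819 L.
At equivalence all the acid is converted to C3H5O3-; total volume = 0.02602 + 0.01819 = 0.04421 L, so [C3H5O3-] = 0.007010/0.04421 = 0.1586 M.
Kb = Kw/Ka = 1.0e-14 / 1.4 x 10^-4 = 7.14e-11.
[OH^-] = sqrt(Kb x [C3H5O3-]) = sqrt(7.14e-11 x 0.1586) = 3.37e-6 M.
pOH = 5.47, so pH = 14.00 - 5.47 = 8.53.

8.53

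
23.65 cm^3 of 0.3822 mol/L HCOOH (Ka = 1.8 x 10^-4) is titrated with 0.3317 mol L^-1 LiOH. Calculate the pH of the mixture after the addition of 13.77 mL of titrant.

Initial n(HCOOH) = 0.3822 x 0.02365 = 0.009039 mol.
n(LiOH) added = 0.3317 x 0.01377 = 0.004568 mol, converting that many moles of HCOOH to HCOO-.
Remaining n(HCOOH) = 0.004472 mol; n(HCOO-) = 0.004568 mol.
By Henderson-Hasselbalch, pH = pKa + log([A^-]/[HA]) = 3.74 + log(0.004568/0.004472) = 3.74 + (+0.01) = 3.75.

3.75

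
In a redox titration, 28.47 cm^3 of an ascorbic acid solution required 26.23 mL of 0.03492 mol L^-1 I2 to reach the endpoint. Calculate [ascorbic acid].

n(I2) = 0.03492 x 0.02623 = 0.0009160 mol.
From the balanced equation, 1 mol I2 reacts with 1 mol ascorbic acid, so n(ascorbic acid) = 0.0009160 x 1/1 = 0.0009160 mol.
[ascorbic acid] = 0.0009160 / 0.02847 L = 0.0322 M.

0.0322 M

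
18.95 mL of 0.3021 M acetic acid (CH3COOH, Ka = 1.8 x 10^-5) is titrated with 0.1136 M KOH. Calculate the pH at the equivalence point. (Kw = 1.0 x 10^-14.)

8.83

n(CH3COOH) = 0.3021 x 0.01895 = 0.005725 mol; V(KOH) at equivalence = 0.005725/0.1136 = 0.05039 L.
At equivalence all the acid is converted to CH3COO-; total volume = 0.01895 + 0.05039 = 0.06934 L, so [CH3COO-] = 0.005725/0.06934 = 0.08256 M.
Kb = Kw/Ka = 1.0e-14 / 1.8 x 10^-5 = 5.56e-10.
[OH^-] = sqrt(Kb x [CH3COO-]) = sqrt(5.56e-10 x 0.08256) = 6.77e-6 M.
pOH = 5.17, so pH = 14.00 - 5.17 = 8.83.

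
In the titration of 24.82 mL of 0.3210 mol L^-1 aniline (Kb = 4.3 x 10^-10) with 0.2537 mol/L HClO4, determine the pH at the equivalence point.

2.74

n(C6H5NH2) = 0.3210 x 0.02482 = 0.007967 mol; V(HClO4) at equivalence = 0.007967/0.2537 = 0.03140 L.
At equivalence the base is fully converted to C6H5NH3+; total volume = 0.05622 L, so [C6H5NH3+] = 0.007967/0.05622 = 0.1417 M.
Ka(C6H5NH3+) = Kw/Kb = 1.0e-14 / 4.3 x 10^-10 = 2.33e-5.
[H^+] = sqrt(Ka x [C6H5NH3+]) = sqrt(2.33e-5 x 0.1417) = 0.00182 M.
pH = -log(0.00182) = 2.74.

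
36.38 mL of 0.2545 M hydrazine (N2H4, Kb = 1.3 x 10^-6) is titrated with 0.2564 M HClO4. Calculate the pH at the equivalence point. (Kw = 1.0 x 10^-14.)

n(N2H4) = 0.2545 x 0.03638 = 0.009259 mol; V(HClO4) at equivalence = 0.009259/0.2564 = 0.03611 L.
At equivalence the base is fully converted to N2H5+; total volume = 0.07249 L, so [N2H5+] = 0.009259/0.07249 = 0.1277 M.
Ka(N2H5+) = Kw/Kb = 1.0e-14 / 1.3 x 10^-6 = 7.69e-9.
[H^+] = sqrt(Ka x [N2H5+]) = sqrt(7.69e-9 x 0.1277) = 3.13e-5 M.
pH = -log(3.13e-5) = 4.50.

4.50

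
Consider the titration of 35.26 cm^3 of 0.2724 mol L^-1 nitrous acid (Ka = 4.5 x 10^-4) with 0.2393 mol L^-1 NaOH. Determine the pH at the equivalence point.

n(HNO2) = 0.2724 x 0.03526 = 0.009605 mol; V(NaOH) at equivalence = 0.009605/0.2393 = 0.04014 L.
At equivalence all the acid is converted to NO2-; total volume = 0.03526 + 0.04014 = 0.07540 L, so [NO2-] = 0.009605/0.07540 = 0.1274 M.
Kb = Kw/Ka = 1.0e-14 / 4.5 x 10^-4 = 2.22e-11.
[OH^-] = sqrt(Kb x [NO2-]) = sqrt(2.22e-11 x 0.1274) = 1.68e-6 M.
pOH = 5.77, so pH = 14.00 - 5.77 = 8.23.

8.23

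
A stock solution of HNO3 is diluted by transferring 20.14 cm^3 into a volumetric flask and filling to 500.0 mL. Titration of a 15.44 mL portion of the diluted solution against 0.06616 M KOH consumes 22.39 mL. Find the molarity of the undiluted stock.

n(KOH) = 0.06616 x 0.02239 = 0.001481 mol.
n(HNO3) in the aliquot = 0.001481 mol.
[diluted HNO3] = 0.001481 / 0.01544 = 0.09594 M.
Dilution factor = 500.0/20.14 = 24.83, so [stock] = 0.09594 x 24.83 = 2.38 M.

2.38 M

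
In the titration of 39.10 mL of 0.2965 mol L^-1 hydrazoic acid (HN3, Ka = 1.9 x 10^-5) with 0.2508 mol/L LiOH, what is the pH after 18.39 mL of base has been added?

4.54

Initial n(HN3) = 0.2965 x 0.03910 = 0.01159 mol.
n(LiOH) added = 0.2508 x 0.01839 = 0.004612 mol, converting that many moles of HN3 to N3-.
Remaining n(HN3) = 0.006981 mol; n(N3-) = 0.004612 mol.
By Henderson-Hasselbalch, pH = pKa + log([A^-]/[HA]) = 4.72 + log(0.004612/0.006981) = 4.72 + (-0.18) = 4.54.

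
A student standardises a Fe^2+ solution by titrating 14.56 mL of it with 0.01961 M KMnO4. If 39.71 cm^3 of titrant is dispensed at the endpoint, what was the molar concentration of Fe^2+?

0.267 M

n(KMnO4) = 0.01961 x 0.03971 = 0.0007787 mol.
From the balanced equation, 1 mol KMnO4 reacts with 5 mol Fe^2+, so n(Fe^2+) = 0.0007787 x 5/1 = 0.003894 mol.
[Fe^2+] = 0.003894 / 0.01456 L = 0.267 M.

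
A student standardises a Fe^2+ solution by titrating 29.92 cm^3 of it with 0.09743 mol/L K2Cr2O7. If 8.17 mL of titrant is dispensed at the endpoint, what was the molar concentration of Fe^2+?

0.160 M

n(K2Cr2O7) = 0.09743 x 0.008170 = 0.0007960 mol.
From the balanced equation, 1 mol K2Cr2O7 reacts with 6 mol Fe^2+, so n(Fe^2+) = 0.0007960 x 6/1 = 0.004776 mol.
[Fe^2+] = 0.004776 / 0.02992 L = 0.160 M.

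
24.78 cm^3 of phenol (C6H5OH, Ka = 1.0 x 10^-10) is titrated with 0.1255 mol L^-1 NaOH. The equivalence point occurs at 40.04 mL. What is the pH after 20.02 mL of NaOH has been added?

10.00

20.02 mL is exactly half the equivalence volume (40.04/2), i.e. the half-equivalence point.
There, n(HA) = n(A^-), so pH = pKa = -log(1.0 x 10^-10) = 10.00.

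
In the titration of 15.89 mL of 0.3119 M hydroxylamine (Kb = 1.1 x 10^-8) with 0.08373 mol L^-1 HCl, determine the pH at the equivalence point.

3.61

n(NH2OH) = 0.3119 x 0.01589 = 0.004956 mol; V(HCl) at equivalence = 0.004956/0.08373 = 0.05919 L.
At equivalence the base is fully converted to NH3OH+; total volume = 0.07508 L, so [NH3OH+] = 0.004956/0.07508 = 0.06601 M.
Ka(NH3OH+) = Kw/Kb = 1.0e-14 / 1.1 x 10^-8 = 9.09e-7.
[H^+] = sqrt(Ka x [NH3OH+]) = sqrt(9.09e-7 x 0.06601) = 0.000245 M.
pH = -log(0.000245) = 3.61.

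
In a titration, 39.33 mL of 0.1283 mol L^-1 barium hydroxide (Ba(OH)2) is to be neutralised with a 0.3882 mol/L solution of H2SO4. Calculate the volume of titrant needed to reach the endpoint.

n(Ba(OH)2) = 0.1283 mol/L x 0.03933 L = 0.005046 mol.
At equivalence n(H2SO4) = n(Ba(OH)2) = 0.005046 mol.
V(H2SO4) = 0.005046 / 0.3882 = 0.01300 L = 13.0 mL.

13.0 mL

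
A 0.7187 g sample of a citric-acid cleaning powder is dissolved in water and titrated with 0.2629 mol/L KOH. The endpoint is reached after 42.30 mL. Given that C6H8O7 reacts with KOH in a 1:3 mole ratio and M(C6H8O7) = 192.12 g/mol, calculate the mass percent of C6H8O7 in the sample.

99.1%

n(KOH) = 0.2629 x 0.04230 = 0.01112 mol.
n(C6H8O7) = 0.01112 / 3 = 0.003707 mol.
mass of C6H8O7 = 0.003707 x 192.12 = 0.7122 g.
% purity = 0.7122 / 0.7187 x 100 = 99.1%.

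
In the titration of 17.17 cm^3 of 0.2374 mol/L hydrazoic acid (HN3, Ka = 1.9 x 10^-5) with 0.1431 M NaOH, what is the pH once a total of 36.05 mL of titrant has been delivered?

12.31

n(acid) = 0.2374 x 0.01717 = 0.004076 mol; n(NaOH) added = 0.1431 x 0.03605 = 0.005159 mol.
Base is in excess by 0.005159 - 0.004076 = 0.001083 mol in a total volume of 0.05322 L.
[OH^-] = 0.001083/0.05322 = 0.02034 M, so pOH = 1.69 and pH = 14.00 - 1.69 = 12.31.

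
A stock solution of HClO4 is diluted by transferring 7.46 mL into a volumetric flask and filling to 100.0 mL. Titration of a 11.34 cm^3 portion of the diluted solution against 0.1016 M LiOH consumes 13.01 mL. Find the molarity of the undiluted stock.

1.56 M

n(LiOH) = 0.1016 x 0.01301 = 0.001322 mol.
n(HClO4) in the aliquot = 0.001322 mol.
[diluted HClO4] = 0.001322 / 0.01134 = 0.1166 M.
Dilution factor = 100.0/7.460 = 13.40, so [stock] = 0.1166 x 13.40 = 1.56 M.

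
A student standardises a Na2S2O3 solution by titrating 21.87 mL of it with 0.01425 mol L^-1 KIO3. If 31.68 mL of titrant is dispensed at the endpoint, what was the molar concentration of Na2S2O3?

n(KIO3) = 0.01425 x 0.03168 = 0.0004514 mol.
From the balanced equation, 1 mol KIO3 reacts with 6 mol Na2S2O3, so n(Na2S2O3) = 0.0004514 x 6/1 = 0.002709 mol.
[Na2S2O3] = 0.002709 / 0.02187 L = 0.124 M.

0.124 M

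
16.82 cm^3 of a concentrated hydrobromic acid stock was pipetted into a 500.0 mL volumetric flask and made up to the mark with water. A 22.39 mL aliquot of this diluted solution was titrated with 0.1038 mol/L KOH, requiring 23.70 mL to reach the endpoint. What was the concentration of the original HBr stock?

3.27 M

n(KOH) = 0.1038 x 0.02370 = 0.002460 mol.
n(HBr) in the aliquot = 0.002460 mol.
[diluted HBr] = 0.002460 / 0.02239 = 0.1099 M.
Dilution factor = 500.0/16.82 = 29.73, so [stock] = 0.1099 x 29.73 = 3.27 M.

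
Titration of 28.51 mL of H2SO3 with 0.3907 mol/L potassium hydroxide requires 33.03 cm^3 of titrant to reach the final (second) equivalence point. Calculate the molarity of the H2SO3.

n(KOH) = 0.3907 x 0.03303 = 0.01290 mol.
At the final (second) equivalence point, 2 mol OH^- react per mol H2SO3, so n(H2SO3) = 0.01290 / 2 = 0.006452 mol.
[H2SO3] = 0.006452 / 0.02851 L = 0.226 M.

0.226 M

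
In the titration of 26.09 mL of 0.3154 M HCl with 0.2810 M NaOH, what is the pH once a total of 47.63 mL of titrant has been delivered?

12.84

n(acid) = 0.3154 x 0.02609 = 0.008229 mol; n(NaOH) added = 0.2810 x 0.04763 = 0.01338 mol.
Base is in excess by 0.01338 - 0.008229 = 0.005155 mol in a total volume of 0.07372 L.
[OH^-] = 0.005155/0.07372 = 0.06993 M, so pOH = 1.16 and pH = 14.00 - 1.16 = 12.84.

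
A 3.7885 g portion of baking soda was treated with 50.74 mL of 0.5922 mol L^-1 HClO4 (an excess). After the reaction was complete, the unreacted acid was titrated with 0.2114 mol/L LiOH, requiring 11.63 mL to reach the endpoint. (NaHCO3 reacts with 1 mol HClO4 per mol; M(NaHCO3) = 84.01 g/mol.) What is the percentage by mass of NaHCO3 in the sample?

61.2%

Total n(HClO4) added = 0.5922 x 0.05074 = 0.03005 mol.
n(LiOH) used = 0.2114 x 0.01163 = 0.002459 mol, which equals the excess n(HClO4).
So n(HClO4) consumed by the sample = 0.03005 - 0.002459 = 0.02759 mol.
n(NaHCO3) = 0.02759 / 1 = 0.02759 mol.
mass NaHCO3 = 0.02759 x 84.01 = 2.318 g, so %NaHCO3 = 2.318/3.7885 x 100 = 61.2%.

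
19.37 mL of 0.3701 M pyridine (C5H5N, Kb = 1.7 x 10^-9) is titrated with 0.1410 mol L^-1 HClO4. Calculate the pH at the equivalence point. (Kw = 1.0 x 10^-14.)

n(C5H5N) = 0.3701 x 0.01937 = 0.007169 mol; V(HClO4) at equivalence = 0.007169/0.1410 = 0.05084 L.
At equivalence the base is fully converted to C5H5NH+; total volume = 0.07021 L, so [C5H5NH+] = 0.007169/0.07021 = 0.1021 M.
Ka(C5H5NH+) = Kw/Kb = 1.0e-14 / 1.7 x 10^-9 = 5.88e-6.
[H^+] = sqrt(Ka x [C5H5NH+]) = sqrt(5.88e-6 x 0.1021) = 0.000775 M.
pH = -log(0.000775) = 3.11.

3.11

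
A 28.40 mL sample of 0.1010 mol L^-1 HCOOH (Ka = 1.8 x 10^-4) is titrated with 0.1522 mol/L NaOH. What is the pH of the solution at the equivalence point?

n(HCOOH) = 0.1010 x 0.02840 = 0.002868 mol; V(NaOH) at equivalence = 0.002868/0.1522 = 0.01885 L.
At equivalence all the acid is converted to HCOO-; total volume = 0.02840 + 0.01885 = 0.04725 L, so [HCOO-] = 0.002868/0.04725 = 0.06071 M.
Kb = Kw/Ka = 1.0e-14 / 1.8 x 10^-4 = 5.56e-11.
[OH^-] = sqrt(Kb x [HCOO-]) = sqrt(5.56e-11 x 0.06071) = 1.84e-6 M.
pOH = 5.74, so pH = 14.00 - 5.74 = 8.26.

8.26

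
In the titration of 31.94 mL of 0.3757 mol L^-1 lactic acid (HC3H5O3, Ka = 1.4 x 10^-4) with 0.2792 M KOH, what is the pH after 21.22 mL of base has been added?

3.84

Initial n(HC3H5O3) = 0.3757 x 0.03194 = 0.01200 mol.
n(KOH) added = 0.2792 x 0.02122 = 0.005925 mol, converting that many moles of HC3H5O3 to C3H5O3-.
Remaining n(HC3H5O3) = 0.006075 mol; n(C3H5O3-) = 0.005925 mol.
By Henderson-Hasselbalch, pH = pKa + log([A^-]/[HA]) = 3.85 + log(0.005925/0.006075) = 3.85 + (-0.01) = 3.84.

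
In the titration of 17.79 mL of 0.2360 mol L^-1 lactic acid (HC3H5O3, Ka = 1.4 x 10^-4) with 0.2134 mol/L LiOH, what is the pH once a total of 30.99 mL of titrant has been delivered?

12.69

n(acid) = 0.2360 x 0.01779 = 0.004198 mol; n(LiOH) added = 0.2134 x 0.03099 = 0.006613 mol.
Base is in excess by 0.006613 - 0.004198 = 0.002415 mol in a total volume of 0.04878 L.
[OH^-] = 0.002415/0.04878 = 0.04950 M, so pOH = 1.31 and pH = 14.00 - 1.31 = 12.69.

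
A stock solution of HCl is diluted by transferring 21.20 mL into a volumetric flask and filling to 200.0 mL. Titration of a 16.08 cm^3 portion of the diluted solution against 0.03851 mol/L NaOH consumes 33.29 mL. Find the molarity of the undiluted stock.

n(NaOH) = 0.03851 x 0.03329 = 0.001282 mol.
n(HCl) in the aliquot = 0.001282 mol.
[diluted HCl] = 0.001282 / 0.01608 = 0.07973 M.
Dilution factor = 200.0/21.20 = 9.434, so [stock] = 0.07973 x 9.434 = 0.752 M.

0.752 M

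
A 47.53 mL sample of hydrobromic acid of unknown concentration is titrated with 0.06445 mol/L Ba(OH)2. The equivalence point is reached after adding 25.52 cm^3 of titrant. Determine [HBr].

n(Ba(OH)2) delivered = 0.06445 x 0.02552 = 0.001645 mol.
The reaction is 2 HBr + 1 Ba(OH)2, so n(HBr) = 0.001645 x 2/1 = 0.003290 mol.
[HBr] = 0.003290 mol / 0.04753 L = 0.0692 M.

0.0692 M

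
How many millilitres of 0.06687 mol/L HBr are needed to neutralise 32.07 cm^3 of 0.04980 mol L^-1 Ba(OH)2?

n(Ba(OH)2) = 0.04980 mol/L x 0.03207 L = 0.001597 mol.
The neutralisation is 1 Ba(OH)2 : 2 HBr, so n(HBr) = 0.001597 x 2/1 = 0.003194 mol.
V(HBr) = 0.003194 / 0.06687 = 0.04777 L = 47.8 mL.

47.8 mL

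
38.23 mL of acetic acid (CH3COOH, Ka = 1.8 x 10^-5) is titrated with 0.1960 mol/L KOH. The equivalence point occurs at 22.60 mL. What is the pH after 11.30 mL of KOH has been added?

4.74

11.30 mL is exactly half the equivalence volume (22.60/2), i.e. the half-equivalence point.
There, n(HA) = n(A^-), so pH = pKa = -log(1.8 x 10^-5) = 4.74.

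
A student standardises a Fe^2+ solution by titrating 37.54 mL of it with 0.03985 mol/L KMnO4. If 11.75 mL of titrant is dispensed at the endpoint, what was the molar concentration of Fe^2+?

n(KMnO4) = 0.03985 x 0.01175 = 0.0004682 mol.
From the balanced equation, 1 mol KMnO4 reacts with 5 mol Fe^2+, so n(Fe^2+) = 0.0004682 x 5/1 = 0.002341 mol.
[Fe^2+] = 0.002341 / 0.03754 L = 0.0624 M.

0.0624 M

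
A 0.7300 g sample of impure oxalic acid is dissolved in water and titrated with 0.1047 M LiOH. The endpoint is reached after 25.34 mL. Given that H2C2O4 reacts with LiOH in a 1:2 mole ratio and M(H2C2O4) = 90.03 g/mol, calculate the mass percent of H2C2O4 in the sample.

16.4%

n(LiOH) = 0.1047 x 0.02534 = 0.002653 mol.
n(H2C2O4) = 0.002653 / 2 = 0.001327 mol.
mass of H2C2O4 = 0.001327 x 90.03 = 0.1194 g.
% purity = 0.1194 / 0.7300 x 100 = 16.4%.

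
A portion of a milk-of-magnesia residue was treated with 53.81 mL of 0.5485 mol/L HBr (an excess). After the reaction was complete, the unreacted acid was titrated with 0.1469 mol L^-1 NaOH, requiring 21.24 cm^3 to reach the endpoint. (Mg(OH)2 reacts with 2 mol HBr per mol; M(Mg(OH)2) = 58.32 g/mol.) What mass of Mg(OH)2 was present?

Total n(HBr) added = 0.5485 x 0.05381 = 0.02951 mol.
n(NaOH) used = 0.1469 x 0.02124 = 0.003120 mol, which equals the excess n(HBr).
So n(HBr) consumed by the sample = 0.02951 - 0.003120 = 0.02639 mol.
n(Mg(OH)2) = 0.02639 / 2 = 0.01320 mol.
mass = 0.01320 mol x 58.32 g/mol = 0.770 g.

0.770 g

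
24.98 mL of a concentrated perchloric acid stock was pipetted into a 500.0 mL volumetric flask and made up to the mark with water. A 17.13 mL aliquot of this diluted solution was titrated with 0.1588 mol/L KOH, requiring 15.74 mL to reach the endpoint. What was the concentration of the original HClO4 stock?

n(KOH) = 0.1588 x 0.01574 = 0.002500 mol.
n(HClO4) in the aliquot = 0.002500 mol.
[diluted HClO4] = 0.002500 / 0.01713 = 0.1459 M.
Dilution factor = 500.0/24.98 = 20.02, so [stock] = 0.1459 x 20.02 = 2.92 M.

2.92 M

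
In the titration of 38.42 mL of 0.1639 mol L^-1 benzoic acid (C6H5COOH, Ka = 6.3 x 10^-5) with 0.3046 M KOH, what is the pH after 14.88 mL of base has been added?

4.61

Initial n(C6H5COOH) = 0.1639 x 0.03842 = 0.006297 mol.
n(KOH) added = 0.3046 x 0.01488 = 0.004532 mol, converting that many moles of C6H5COOH to C6H5COO-.
Remaining n(C6H5COOH) = 0.001765 mol; n(C6H5COO-) = 0.004532 mol.
By Henderson-Hasselbalch, pH = pKa + log([A^-]/[HA]) = 4.20 + log(0.004532/0.001765) = 4.20 + (+0.41) = 4.61.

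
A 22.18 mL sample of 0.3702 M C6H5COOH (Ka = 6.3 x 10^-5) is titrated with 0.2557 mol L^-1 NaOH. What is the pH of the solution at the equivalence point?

n(C6H5COOH) = 0.3702 x 0.02218 = 0.008211 mol; V(NaOH) at equivalence = 0.008211/0.2557 = 0.03211 L.
At equivalence all the acid is converted to C6H5COO-; total volume = 0.02218 + 0.03211 = 0.05429 L, so [C6H5COO-] = 0.008211/0.05429 = 0.1512 M.
Kb = Kw/Ka = 1.0e-14 / 6.3 x 10^-5 = 1.59e-10.
[OH^-] = sqrt(Kb x [C6H5COO-]) = sqrt(1.59e-10 x 0.1512) = 4.90e-6 M.
pOH = 5.31, so pH = 14.00 - 5.31 = 8.69.

8.69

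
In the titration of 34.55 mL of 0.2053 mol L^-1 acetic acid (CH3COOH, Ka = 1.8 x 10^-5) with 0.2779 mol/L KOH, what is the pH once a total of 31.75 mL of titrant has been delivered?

n(acid) = 0.2053 x 0.03455 = 0.007093 mol; n(KOH) added = 0.2779 x 0.03175 = 0.008823 mol.
Base is in excess by 0.008823 - 0.007093 = 0.001730 mol in a total volume of 0.06630 L.
[OH^-] = 0.001730/0.06630 = 0.02610 M, so pOH = 1.58 and pH = 14.00 - 1.58 = 12.42.

12.42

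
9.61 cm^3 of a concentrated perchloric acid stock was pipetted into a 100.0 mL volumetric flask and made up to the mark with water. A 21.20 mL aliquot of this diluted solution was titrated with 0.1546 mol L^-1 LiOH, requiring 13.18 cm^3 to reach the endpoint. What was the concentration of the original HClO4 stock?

1.00 M

n(LiOH) = 0.1546 x 0.01318 = 0.002038 mol.
n(HClO4) in the aliquot = 0.002038 mol.
[diluted HClO4] = 0.002038 / 0.02120 = 0.09611 M.
Dilution factor = 100.0/9.610 = 10.41, so [stock] = 0.09611 x 10.41 = 1.00 M.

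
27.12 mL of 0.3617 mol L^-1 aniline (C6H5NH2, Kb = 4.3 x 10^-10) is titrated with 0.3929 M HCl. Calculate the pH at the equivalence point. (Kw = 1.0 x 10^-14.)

n(C6H5NH2) = 0.3617 x 0.02712 = 0.009809 mol; V(HCl) at equivalence = 0.009809/0.3929 = 0.02497 L.
At equivalence the base is fully converted to C6H5NH3+; total volume = 0.05209 L, so [C6H5NH3+] = 0.009809/0.05209 = 0.1883 M.
Ka(C6H5NH3+) = Kw/Kb = 1.0e-14 / 4.3 x 10^-10 = 2.33e-5.
[H^+] = sqrt(Ka x [C6H5NH3+]) = sqrt(2.33e-5 x 0.1883) = 0.00209 M.
pH = -log(0.00209) = 2.68.

2.68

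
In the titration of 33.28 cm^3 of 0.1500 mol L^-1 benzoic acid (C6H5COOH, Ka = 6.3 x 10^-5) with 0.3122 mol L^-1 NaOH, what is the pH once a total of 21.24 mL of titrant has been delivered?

12.48

n(acid) = 0.1500 x 0.03328 = 0.004992 mol; n(NaOH) added = 0.3122 x 0.02124 = 0.006631 mol.
Base is in excess by 0.006631 - 0.004992 = 0.001639 mol in a total volume of 0.05452 L.
[OH^-] = 0.001639/0.05452 = 0.03006 M, so pOH = 1.52 and pH = 14.00 - 1.52 = 12.48.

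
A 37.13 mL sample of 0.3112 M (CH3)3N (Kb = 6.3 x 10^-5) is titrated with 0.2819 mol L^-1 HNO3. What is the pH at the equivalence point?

5.31

n((CH3)3N) = 0.3112 x 0.03713 = 0.01155 mol; V(HNO3) at equivalence = 0.01155/0.2819 = 0.04099 L.
At equivalence the base is fully converted to (CH3)3NH+; total volume = 0.07812 L, so [(CH3)3NH+] = 0.01155/0.07812 = 0.1479 M.
Ka((CH3)3NH+) = Kw/Kb = 1.0e-14 / 6.3 x 10^-5 = 1.59e-10.
[H^+] = sqrt(Ka x [(CH3)3NH+]) = sqrt(1.59e-10 x 0.1479) = 4.85e-6 M.
pH = -log(4.85e-6) = 5.31.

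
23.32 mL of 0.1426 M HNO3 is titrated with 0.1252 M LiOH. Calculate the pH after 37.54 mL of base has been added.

12.35

n(acid) = 0.1426 x 0.02332 = 0.003325 mol; n(LiOH) added = 0.1252 x 0.03754 = 0.004700 mol.
Base is in excess by 0.004700 - 0.003325 = 0.001375 mol in a total volume of 0.06086 L.
[OH^-] = 0.001375/0.06086 = 0.02259 M, so pOH = 1.65 and pH = 14.00 - 1.65 = 12.35.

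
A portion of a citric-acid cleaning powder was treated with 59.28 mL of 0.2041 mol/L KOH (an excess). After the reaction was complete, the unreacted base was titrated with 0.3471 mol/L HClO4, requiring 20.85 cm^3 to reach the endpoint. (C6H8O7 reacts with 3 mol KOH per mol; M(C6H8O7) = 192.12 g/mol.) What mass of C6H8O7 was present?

0.311 g

Total n(KOH) added = 0.2041 x 0.05928 = 0.01210 mol.
n(HClO4) used = 0.3471 x 0.02085 = 0.007237 mol, which equals the excess n(KOH).
So n(KOH) consumed by the sample = 0.01210 - 0.007237 = 0.004862 mol.
n(C6H8O7) = 0.004862 / 3 = 0.001621 mol.
mass = 0.001621 mol x 192.12 g/mol = 0.311 g.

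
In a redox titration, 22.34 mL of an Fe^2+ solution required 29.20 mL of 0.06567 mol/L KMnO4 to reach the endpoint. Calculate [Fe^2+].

0.429 M

n(KMnO4) = 0.06567 x 0.02920 = 0.001918 mol.
From the balanced equation, 1 mol KMnO4 reacts with 5 mol Fe^2+, so n(Fe^2+) = 0.001918 x 5/1 = 0.009588 mol.
[Fe^2+] = 0.009588 / 0.02234 L = 0.429 M.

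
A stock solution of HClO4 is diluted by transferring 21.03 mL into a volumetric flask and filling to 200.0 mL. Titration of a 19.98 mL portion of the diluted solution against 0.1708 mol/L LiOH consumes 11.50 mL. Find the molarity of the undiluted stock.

0.935 M

n(LiOH) = 0.1708 x 0.01150 = 0.001964 mol.
n(HClO4) in the aliquot = 0.001964 mol.
[diluted HClO4] = 0.001964 / 0.01998 = 0.09831 M.
Dilution factor = 200.0/21.03 = 9.510, so [stock] = 0.09831 x 9.510 = 0.935 M.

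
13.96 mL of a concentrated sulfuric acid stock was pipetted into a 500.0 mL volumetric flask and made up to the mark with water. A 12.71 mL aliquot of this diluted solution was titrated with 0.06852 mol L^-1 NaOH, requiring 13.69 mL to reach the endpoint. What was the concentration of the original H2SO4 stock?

1.32 M

n(NaOH) = 0.06852 x 0.01369 = 0.0009380 mol.
n(H2SO4) in the aliquot = 0.0009380 x 1/2 = 0.0004690 mol.
[diluted H2SO4] = 0.0004690 / 0.01271 = 0.03690 M.
Dilution factor = 500.0/13.96 = 35.82, so [stock] = 0.03690 x 35.82 = 1.32 M.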